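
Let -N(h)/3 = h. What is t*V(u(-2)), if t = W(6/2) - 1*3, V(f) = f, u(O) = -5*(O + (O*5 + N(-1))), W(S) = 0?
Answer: -135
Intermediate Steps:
N(h) = -3*h
u(O) = -15 - 30*O (u(O) = -5*(O + (O*5 - 3*(-1))) = -5*(O + (5*O + 3)) = -5*(O + (3 + 5*O)) = -5*(3 + 6*O) = -15 - 30*O)
t = -3 (t = 0 - 1*3 = 0 - 3 = -3)
t*V(u(-2)) = -3*(-15 - 30*(-2)) = -3*(-15 + 60) = -3*45 = -135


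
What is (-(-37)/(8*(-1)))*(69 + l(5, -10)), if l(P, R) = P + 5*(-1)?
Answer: -2553/8 ≈ -319.13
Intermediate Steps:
l(P, R) = -5 + P (l(P, R) = P - 5 = -5 + P)
(-(-37)/(8*(-1)))*(69 + l(5, -10)) = (-(-37)/(8*(-1)))*(69 + (-5 + 5)) = (-(-37)/(-8))*(69 + 0) = -(-37)*(-1)/8*69 = -1*37/8*69 = -37/8*69 = -2553/8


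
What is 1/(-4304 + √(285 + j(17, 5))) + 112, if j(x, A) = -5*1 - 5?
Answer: 2074699488/18524141 - 5*√11/18524141 ≈ 112.00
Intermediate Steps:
j(x, A) = -10 (j(x, A) = -5 - 5 = -10)
1/(-4304 + √(285 + j(17, 5))) + 112 = 1/(-4304 + √(285 - 10)) + 112 = 1/(-4304 + √275) + 112 = 1/(-4304 + 5*√11) + 112 = 112 + 1/(-4304 + 5*√11)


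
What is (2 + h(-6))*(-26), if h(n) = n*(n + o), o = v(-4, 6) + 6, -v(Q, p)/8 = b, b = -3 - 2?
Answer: 6188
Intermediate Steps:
b = -5
v(Q, p) = 40 (v(Q, p) = -8*(-5) = 40)
o = 46 (o = 40 + 6 = 46)
h(n) = n*(46 + n) (h(n) = n*(n + 46) = n*(46 + n))
(2 + h(-6))*(-26) = (2 - 6*(46 - 6))*(-26) = (2 - 6*40)*(-26) = (2 - 240)*(-26) = -238*(-26) = 6188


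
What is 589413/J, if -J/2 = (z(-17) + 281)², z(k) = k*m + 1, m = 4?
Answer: -589413/91592 ≈ -6.4352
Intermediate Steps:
z(k) = 1 + 4*k (z(k) = k*4 + 1 = 4*k + 1 = 1 + 4*k)
J = -91592 (J = -2*((1 + 4*(-17)) + 281)² = -2*((1 - 68) + 281)² = -2*(-67 + 281)² = -2*214² = -2*45796 = -91592)
589413/J = 589413/(-91592) = 589413*(-1/91592) = -589413/91592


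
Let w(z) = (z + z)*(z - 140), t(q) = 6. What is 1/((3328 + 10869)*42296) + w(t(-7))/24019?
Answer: -965565885677/14422840537928 ≈ -0.066947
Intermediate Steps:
w(z) = 2*z*(-140 + z) (w(z) = (2*z)*(-140 + z) = 2*z*(-140 + z))
1/((3328 + 10869)*42296) + w(t(-7))/24019 = 1/((3328 + 10869)*42296) + (2*6*(-140 + 6))/24019 = (1/42296)/14197 + (2*6*(-134))*(1/24019) = (1/14197)*(1/42296) - 1608*1/24019 = 1/600476312 - 1608/24019 = -965565885677/14422840537928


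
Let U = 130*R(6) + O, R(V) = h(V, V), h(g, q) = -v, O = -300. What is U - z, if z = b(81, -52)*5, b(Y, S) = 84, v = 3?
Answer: -1110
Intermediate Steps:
h(g, q) = -3 (h(g, q) = -1*3 = -3)
R(V) = -3
U = -690 (U = 130*(-3) - 300 = -390 - 300 = -690)
z = 420 (z = 84*5 = 420)
U - z = -690 - 1*420 = -690 - 420 = -1110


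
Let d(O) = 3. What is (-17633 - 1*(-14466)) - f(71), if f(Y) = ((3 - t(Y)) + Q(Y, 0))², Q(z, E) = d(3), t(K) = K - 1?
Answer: -7263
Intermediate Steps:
t(K) = -1 + K
Q(z, E) = 3
f(Y) = (7 - Y)² (f(Y) = ((3 - (-1 + Y)) + 3)² = ((3 + (1 - Y)) + 3)² = ((4 - Y) + 3)² = (7 - Y)²)
(-17633 - 1*(-14466)) - f(71) = (-17633 - 1*(-14466)) - (-7 + 71)² = (-17633 + 14466) - 1*64² = -3167 - 1*4096 = -3167 - 4096 = -7263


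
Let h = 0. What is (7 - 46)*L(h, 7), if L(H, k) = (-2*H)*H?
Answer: 0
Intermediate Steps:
L(H, k) = -2*H²
(7 - 46)*L(h, 7) = (7 - 46)*(-2*0²) = -(-78)*0 = -39*0 = 0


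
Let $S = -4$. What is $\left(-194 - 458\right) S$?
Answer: $2608$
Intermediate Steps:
$\left(-194 - 458\right) S = \left(-194 - 458\right) \left(-4\right) = \left(-652\right) \left(-4\right) = 2608$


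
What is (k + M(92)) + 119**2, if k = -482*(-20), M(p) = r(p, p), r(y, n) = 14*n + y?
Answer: 25181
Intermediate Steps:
r(y, n) = y + 14*n
M(p) = 15*p (M(p) = p + 14*p = 15*p)
k = 9640
(k + M(92)) + 119**2 = (9640 + 15*92) + 119**2 = (9640 + 1380) + 14161 = 11020 + 14161 = 25181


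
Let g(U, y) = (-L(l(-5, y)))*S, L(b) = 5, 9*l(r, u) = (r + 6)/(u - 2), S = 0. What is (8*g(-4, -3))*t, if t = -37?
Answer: 0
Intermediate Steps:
l(r, u) = (6 + r)/(9*(-2 + u)) (l(r, u) = ((r + 6)/(u - 2))/9 = ((6 + r)/(-2 + u))/9 = (6 + r)/(9*(-2 + u)))
g(U, y) = 0 (g(U, y) = -1*5*0 = -5*0 = 0)
(8*g(-4, -3))*t = (8*0)*(-37) = 0*(-37) = 0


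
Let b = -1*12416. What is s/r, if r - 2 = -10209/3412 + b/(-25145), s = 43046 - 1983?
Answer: -3522989408620/42752433 ≈ -82404.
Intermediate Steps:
b = -12416
s = 41063
r = -42752433/85794740 (r = 2 + (-10209/3412 - 12416/(-25145)) = 2 + (-10209*1/3412 - 12416*(-1/25145)) = 2 + (-10209/3412 + 12416/25145) = 2 - 214341913/85794740 = -42752433/85794740 ≈ -0.49831)
s/r = 41063/(-42752433/85794740) = 41063*(-85794740/42752433) = -3522989408620/42752433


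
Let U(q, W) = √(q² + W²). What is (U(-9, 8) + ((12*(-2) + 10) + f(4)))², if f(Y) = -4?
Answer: (18 - √145)² ≈ 35.503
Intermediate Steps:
U(q, W) = √(W² + q²)
(U(-9, 8) + ((12*(-2) + 10) + f(4)))² = (√(8² + (-9)²) + ((12*(-2) + 10) - 4))² = (√(64 + 81) + ((-24 + 10) - 4))² = (√145 + (-14 - 4))² = (√145 - 18)² = (-18 + √145)²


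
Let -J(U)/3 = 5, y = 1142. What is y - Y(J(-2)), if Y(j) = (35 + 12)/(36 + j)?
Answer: 23935/21 ≈ 1139.8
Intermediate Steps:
J(U) = -15 (J(U) = -3*5 = -15)
Y(j) = 47/(36 + j)
y - Y(J(-2)) = 1142 - 47/(36 - 15) = 1142 - 47/21 = 23935/21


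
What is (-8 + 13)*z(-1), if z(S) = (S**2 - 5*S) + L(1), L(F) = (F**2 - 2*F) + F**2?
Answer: 30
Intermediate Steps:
L(F) = -2*F + 2*F**2
z(S) = S**2 - 5*S (z(S) = (S**2 - 5*S) + 2*1*(-1 + 1) = (S**2 - 5*S) + 2*1*0 = (S**2 - 5*S) + 0 = S**2 - 5*S)
(-8 + 13)*z(-1) = (-8 + 13)*(-(-5 - 1)) = 5*(-1*(-6)) = 5*6 = 30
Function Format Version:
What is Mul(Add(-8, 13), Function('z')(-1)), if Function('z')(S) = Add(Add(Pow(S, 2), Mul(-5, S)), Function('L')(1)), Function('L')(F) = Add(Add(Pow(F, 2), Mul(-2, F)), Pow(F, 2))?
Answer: 30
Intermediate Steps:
Function('L')(F) = Add(Mul(-2, F), Mul(2, Pow(F, 2)))
Function('z')(S) = Add(Pow(S, 2), Mul(-5, S)) (Function('z')(S) = Add(Add(Pow(S, 2), Mul(-5, S)), Mul(2, 1, Add(-1, 1))) = Add(Add(Pow(S, 2), Mul(-5, S)), Mul(2, 1, 0)) = Add(Add(Pow(S, 2), Mul(-5, S)), 0) = Add(Pow(S, 2), Mul(-5, S)))
Mul(Add(-8, 13), Function('z')(-1)) = Mul(Add(-8, 13), Mul(-1, Add(-5, -1))) = Mul(5, Mul(-1, -6)) = Mul(5, 6) = 30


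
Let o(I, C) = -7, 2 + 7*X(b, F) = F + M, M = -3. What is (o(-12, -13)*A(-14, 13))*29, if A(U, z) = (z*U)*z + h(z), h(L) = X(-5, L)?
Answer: 480066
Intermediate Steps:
X(b, F) = -5/7 + F/7 (X(b, F) = -2/7 + (F - 3)/7 = -2/7 + (-3 + F)/7 = -2/7 + (-3/7 + F/7) = -5/7 + F/7)
h(L) = -5/7 + L/7
A(U, z) = -5/7 + z/7 + U*z**2 (A(U, z) = (z*U)*z + (-5/7 + z/7) = (U*z)*z + (-5/7 + z/7) = U*z**2 + (-5/7 + z/7) = -5/7 + z/7 + U*z**2)
(o(-12, -13)*A(-14, 13))*29 = -7*(-5/7 + (1/7)*13 - 14*13**2)*29 = -7*(-5/7 + 13/7 - 14*169)*29 = -7*(-5/7 + 13/7 - 2366)*29 = -7*(-16554/7)*29 = 16554*29 = 480066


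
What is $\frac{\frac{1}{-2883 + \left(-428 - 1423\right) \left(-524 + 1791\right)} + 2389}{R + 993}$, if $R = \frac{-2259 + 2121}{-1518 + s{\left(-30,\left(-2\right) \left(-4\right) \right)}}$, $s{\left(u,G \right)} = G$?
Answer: $\frac{847051245749}{352113562080} \approx 2.4056$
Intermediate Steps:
$R = \frac{69}{755}$ ($R = \frac{-2259 + 2121}{-1518 - -8} = - \frac{138}{-1518 + 8} = - \frac{138}{-1510} = \left(-138\right) \left(- \frac{1}{1510}\right) = \frac{69}{755} \approx 0.091391$)
$\frac{\frac{1}{-2883 + \left(-428 - 1423\right) \left(-524 + 1791\right)} + 2389}{R + 993} = \frac{\frac{1}{-2883 + \left(-428 - 1423\right) \left(-524 + 1791\right)} + 2389}{\frac{69}{755} + 993} = \frac{\frac{1}{-2883 - 2345217} + 2389}{\frac{749784}{755}} = \left(\frac{1}{-2883 - 2345217} + 2389\right) \frac{755}{749784} = \left(\frac{1}{-2348100} + 2389\right) \frac{755}{749784} = \left(- \frac{1}{2348100} + 2389\right) \frac{755}{749784} = \frac{5609610899}{2348100} \cdot \frac{755}{749784} = \frac{847051245749}{352113562080}$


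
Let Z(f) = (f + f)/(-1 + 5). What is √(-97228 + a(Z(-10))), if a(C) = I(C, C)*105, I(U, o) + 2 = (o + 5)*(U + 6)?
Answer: I*√97438 ≈ 312.15*I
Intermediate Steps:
Z(f) = f/2 (Z(f) = (2*f)/4 = (2*f)*(¼) = f/2)
I(U, o) = -2 + (5 + o)*(6 + U) (I(U, o) = -2 + (o + 5)*(U + 6) = -2 + (5 + o)*(6 + U))
a(C) = 2940 + 105*C² + 1155*C (a(C) = (28 + 5*C + 6*C + C*C)*105 = (28 + 5*C + 6*C + C²)*105 = (28 + C² + 11*C)*105 = 2940 + 105*C² + 1155*C)
√(-97228 + a(Z(-10))) = √(-97228 + (2940 + 105*((½)*(-10))² + 1155*((½)*(-10)))) = √(-97228 + (2940 + 105*(-5)² + 1155*(-5))) = √(-97228 + (2940 + 105*25 - 5775)) = √(-97228 + (2940 + 2625 - 5775)) = √(-97228 - 210) = √(-97438) = I*√97438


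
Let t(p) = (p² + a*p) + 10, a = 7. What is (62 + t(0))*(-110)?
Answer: -7920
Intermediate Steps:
t(p) = 10 + p² + 7*p (t(p) = (p² + 7*p) + 10 = 10 + p² + 7*p)
(62 + t(0))*(-110) = (62 + (10 + 0² + 7*0))*(-110) = (62 + (10 + 0 + 0))*(-110) = (62 + 10)*(-110) = 72*(-110) = -7920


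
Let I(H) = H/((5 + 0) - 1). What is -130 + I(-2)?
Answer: -261/2 ≈ -130.50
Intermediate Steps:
I(H) = H/4 (I(H) = H/(5 - 1) = H/4)
-130 + I(-2) = -130 + (¼)*(-2) = -130 - ½ = -261/2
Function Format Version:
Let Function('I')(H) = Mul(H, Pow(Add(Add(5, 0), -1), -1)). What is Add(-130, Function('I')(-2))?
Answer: Rational(-261, 2) ≈ -130.50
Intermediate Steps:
Function('I')(H) = Mul(Rational(1, 4), H) (Function('I')(H) = Mul(H, Pow(Add(5, -1), -1)) = Mul(H, Pow(4, -1)) = Mul(H, Rational(1, 4)) = Mul(Rational(1, 4), H))
Add(-130, Function('I')(-2)) = Add(-130, Mul(Rational(1, 4), -2)) = Add(-130, Rational(-1, 2)) = Rational(-261, 2)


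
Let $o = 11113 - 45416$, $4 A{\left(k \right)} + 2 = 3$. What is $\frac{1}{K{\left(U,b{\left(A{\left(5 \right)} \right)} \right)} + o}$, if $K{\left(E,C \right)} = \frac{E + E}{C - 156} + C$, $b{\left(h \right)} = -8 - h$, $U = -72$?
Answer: $- \frac{292}{10018629} \approx -2.9146 \cdot 10^{-5}$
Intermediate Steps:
$A{\left(k \right)} = \frac{1}{4}$ ($A{\left(k \right)} = - \frac{1}{2} + \frac{1}{4} \cdot 3 = - \frac{1}{2} + \frac{3}{4} = \frac{1}{4}$)
$o = -34303$ ($o = 11113 - 45416 = -34303$)
$K{\left(E,C \right)} = C + \frac{2 E}{-156 + C}$ ($K{\left(E,C \right)} = \frac{2 E}{-156 + C} + C = C + \frac{2 E}{-156 + C}$)
$\frac{1}{K{\left(U,b{\left(A{\left(5 \right)} \right)} \right)} + o} = \frac{1}{\frac{\left(-8 - \frac{1}{4}\right)^{2} - 156 \left(-8 - \frac{1}{4}\right) + 2 \left(-72\right)}{-156 - \frac{33}{4}} - 34303} = \frac{1}{\frac{\left(-8 - \frac{1}{4}\right)^{2} - 156 \left(-8 - \frac{1}{4}\right) - 144}{-156 - \frac{33}{4}} - 34303} = \frac{1}{\frac{\left(- \frac{33}{4}\right)^{2} - -1287 - 144}{-156 - \frac{33}{4}} - 34303} = \frac{1}{\frac{\frac{1089}{16} + 1287 - 144}{- \frac{657}{4}} - 34303} = \frac{1}{\left(- \frac{4}{657}\right) \frac{19377}{16} - 34303} = \frac{1}{- \frac{2153}{292} - 34303} = \frac{1}{- \frac{10018629}{292}} = - \frac{292}{10018629}$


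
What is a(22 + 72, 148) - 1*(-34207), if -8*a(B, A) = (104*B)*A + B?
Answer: -586643/4 ≈ -1.4666e+5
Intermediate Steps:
a(B, A) = -B/8 - 13*A*B (a(B, A) = -((104*B)*A + B)/8 = -(104*A*B + B)/8 = -(B + 104*A*B)/8 = -B/8 - 13*A*B)
a(22 + 72, 148) - 1*(-34207) = -(22 + 72)*(1 + 104*148)/8 - 1*(-34207) = -⅛*94*(1 + 15392) + 34207 = -⅛*94*15393 + 34207 = -723471/4 + 34207 = -586643/4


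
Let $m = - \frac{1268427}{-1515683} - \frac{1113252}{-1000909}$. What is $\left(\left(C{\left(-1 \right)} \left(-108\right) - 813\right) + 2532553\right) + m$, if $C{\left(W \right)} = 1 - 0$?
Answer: $\frac{1361447186233103}{537774107} \approx 2.5316 \cdot 10^{6}$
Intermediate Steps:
$C{\left(W \right)} = 1$ ($C{\left(W \right)} = 1 + 0 = 1$)
$m = \frac{1048180479}{537774107}$ ($m = \left(-1268427\right) \left(- \frac{1}{1515683}\right) - - \frac{159036}{142987} = \frac{40917}{48893} + \frac{159036}{142987} = \frac{1048180479}{537774107} \approx 1.9491$)
$\left(\left(C{\left(-1 \right)} \left(-108\right) - 813\right) + 2532553\right) + m = \left(\left(1 \left(-108\right) - 813\right) + 2532553\right) + \frac{1048180479}{537774107} = \left(\left(-108 - 813\right) + 2532553\right) + \frac{1048180479}{537774107} = \left(-921 + 2532553\right) + \frac{1048180479}{537774107} = 2531632 + \frac{1048180479}{537774107} = \frac{1361447186233103}{537774107}$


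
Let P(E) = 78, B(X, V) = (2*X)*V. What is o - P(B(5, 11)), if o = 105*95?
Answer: 9897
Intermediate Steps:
B(X, V) = 2*V*X
o = 9975
o - P(B(5, 11)) = 9975 - 1*78 = 9975 - 78 = 9897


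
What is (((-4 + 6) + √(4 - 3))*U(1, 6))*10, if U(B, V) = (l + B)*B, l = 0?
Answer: 30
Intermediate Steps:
U(B, V) = B² (U(B, V) = (0 + B)*B = B*B = B²)
(((-4 + 6) + √(4 - 3))*U(1, 6))*10 = (((-4 + 6) + √(4 - 3))*1²)*10 = ((2 + √1)*1)*10 = ((2 + 1)*1)*10 = (3*1)*10 = 3*10 = 30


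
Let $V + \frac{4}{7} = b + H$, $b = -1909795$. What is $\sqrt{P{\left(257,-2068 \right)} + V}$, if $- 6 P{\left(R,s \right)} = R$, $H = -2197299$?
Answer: $\frac{i \sqrt{7244990382}}{42} \approx 2026.6 i$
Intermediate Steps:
$P{\left(R,s \right)} = - \frac{R}{6}$
$V = - \frac{28749662}{7}$ ($V = - \frac{4}{7} - 4107094 = - \frac{28749662}{7} \approx -4.1071 \cdot 10^{6}$)
$\sqrt{P{\left(257,-2068 \right)} + V} = \sqrt{\left(- \frac{1}{6}\right) 257 - \frac{28749662}{7}} = \sqrt{- \frac{257}{6} - \frac{28749662}{7}} = \sqrt{- \frac{172499771}{42}} = \frac{i \sqrt{7244990382}}{42}$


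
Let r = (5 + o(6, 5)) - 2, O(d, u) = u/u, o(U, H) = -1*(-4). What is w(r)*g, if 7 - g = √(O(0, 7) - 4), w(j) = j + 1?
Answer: 56 - 8*I*√3 ≈ 56.0 - 13.856*I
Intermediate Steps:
o(U, H) = 4
O(d, u) = 1
r = 7 (r = (5 + 4) - 2 = 9 - 2 = 7)
w(j) = 1 + j
g = 7 - I*√3 (g = 7 - √(1 - 4) = 7 - √(-3) = 7 - I*√3 ≈ 7.0 - 1.732*I)
w(r)*g = (1 + 7)*(7 - I*√3) = 8*(7 - I*√3) = 56 - 8*I*√3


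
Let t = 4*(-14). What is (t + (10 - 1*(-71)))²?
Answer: 625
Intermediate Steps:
t = -56
(t + (10 - 1*(-71)))² = (-56 + (10 - 1*(-71)))² = (-56 + (10 + 71))² = (-56 + 81)² = 25² = 625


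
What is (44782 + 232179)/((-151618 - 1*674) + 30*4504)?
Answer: -276961/17172 ≈ -16.129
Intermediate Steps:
(44782 + 232179)/((-151618 - 1*674) + 30*4504) = 276961/((-151618 - 674) + 135120) = 276961/(-152292 + 135120) = 276961/(-17172) = 276961*(-1/17172) = -276961/17172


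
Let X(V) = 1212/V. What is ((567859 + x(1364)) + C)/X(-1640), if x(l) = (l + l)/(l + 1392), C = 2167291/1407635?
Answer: -45161210987552228/58773547209 ≈ -7.6839e+5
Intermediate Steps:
C = 2167291/1407635 (C = 2167291*(1/1407635) = 2167291/1407635 ≈ 1.5397)
x(l) = 2*l/(1392 + l) (x(l) = (2*l)/(1392 + l) = 2*l/(1392 + l))
((567859 + x(1364)) + C)/X(-1640) = ((567859 + 2*1364/(1392 + 1364)) + 2167291/1407635)/((1212/(-1640))) = ((567859 + 2*1364/2756) + 2167291/1407635)/((1212*(-1/1640))) = ((567859 + 2*1364*(1/2756)) + 2167291/1407635)/(-303/410) = ((567859 + 682/689) + 2167291/1407635)*(-410/303) = (391255533/689 + 2167291/1407635)*(-410/303) = (550746475457954/969860515)*(-410/303) = -45161210987552228/58773547209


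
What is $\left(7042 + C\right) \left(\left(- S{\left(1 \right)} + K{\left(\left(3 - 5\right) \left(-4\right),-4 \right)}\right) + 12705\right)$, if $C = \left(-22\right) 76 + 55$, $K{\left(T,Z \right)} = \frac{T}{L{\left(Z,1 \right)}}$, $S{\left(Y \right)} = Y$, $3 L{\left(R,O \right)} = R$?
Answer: $68886650$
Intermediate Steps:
$L{\left(R,O \right)} = \frac{R}{3}$
$K{\left(T,Z \right)} = \frac{3 T}{Z}$ ($K{\left(T,Z \right)} = \frac{T}{\frac{1}{3} Z} = T \frac{3}{Z} = \frac{3 T}{Z}$)
$C = -1617$ ($C = -1672 + 55 = -1617$)
$\left(7042 + C\right) \left(\left(- S{\left(1 \right)} + K{\left(\left(3 - 5\right) \left(-4\right),-4 \right)}\right) + 12705\right) = \left(7042 - 1617\right) \left(\left(\left(-1\right) 1 + \frac{3 \left(3 - 5\right) \left(-4\right)}{-4}\right) + 12705\right) = 5425 \left(\left(-1 + 3 \left(\left(-2\right) \left(-4\right)\right) \left(- \frac{1}{4}\right)\right) + 12705\right) = 5425 \left(\left(-1 + 3 \cdot 8 \left(- \frac{1}{4}\right)\right) + 12705\right) = 5425 \left(\left(-1 - 6\right) + 12705\right) = 5425 \left(-7 + 12705\right) = 5425 \cdot 12698 = 68886650$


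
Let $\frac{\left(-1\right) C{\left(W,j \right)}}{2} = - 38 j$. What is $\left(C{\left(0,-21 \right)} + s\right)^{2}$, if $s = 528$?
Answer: $1140624$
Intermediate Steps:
$C{\left(W,j \right)} = 76 j$ ($C{\left(W,j \right)} = - 2 \left(- 38 j\right) = 76 j$)
$\left(C{\left(0,-21 \right)} + s\right)^{2} = \left(76 \left(-21\right) + 528\right)^{2} = \left(-1596 + 528\right)^{2} = \left(-1068\right)^{2} = 1140624$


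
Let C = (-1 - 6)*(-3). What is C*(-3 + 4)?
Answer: 21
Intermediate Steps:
C = 21 (C = -7*(-3) = 21)
C*(-3 + 4) = 21*(-3 + 4) = 21*1 = 21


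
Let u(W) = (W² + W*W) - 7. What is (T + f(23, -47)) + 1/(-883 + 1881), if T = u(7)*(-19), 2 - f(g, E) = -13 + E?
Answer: -1663665/998 ≈ -1667.0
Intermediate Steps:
u(W) = -7 + 2*W² (u(W) = (W² + W²) - 7 = 2*W² - 7 = -7 + 2*W²)
f(g, E) = 15 - E (f(g, E) = 2 - (-13 + E) = 2 + (13 - E) = 15 - E)
T = -1729 (T = (-7 + 2*7²)*(-19) = (-7 + 2*49)*(-19) = (-7 + 98)*(-19) = 91*(-19) = -1729)
(T + f(23, -47)) + 1/(-883 + 1881) = (-1729 + (15 - 1*(-47))) + 1/(-883 + 1881) = (-1729 + (15 + 47)) + 1/998 = (-1729 + 62) + 1/998 = -1667 + 1/998 = -1663665/998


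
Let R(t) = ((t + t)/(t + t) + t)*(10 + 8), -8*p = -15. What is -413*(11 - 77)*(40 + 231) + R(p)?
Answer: 29547879/4 ≈ 7.3870e+6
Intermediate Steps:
p = 15/8 (p = -⅛*(-15) = 15/8 ≈ 1.8750)
R(t) = 18 + 18*t (R(t) = ((2*t)/((2*t)) + t)*18 = ((2*t)*(1/(2*t)) + t)*18 = (1 + t)*18 = 18 + 18*t)
-413*(11 - 77)*(40 + 231) + R(p) = -413*(11 - 77)*(40 + 231) + (18 + 18*(15/8)) = -(-27258)*271 + (18 + 135/4) = -413*(-17886) + 207/4 = 7386918 + 207/4 = 29547879/4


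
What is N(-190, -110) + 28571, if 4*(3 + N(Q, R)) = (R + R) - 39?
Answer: 114013/4 ≈ 28503.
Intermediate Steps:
N(Q, R) = -51/4 + R/2 (N(Q, R) = -3 + ((R + R) - 39)/4 = -3 + (2*R - 39)/4 = -3 + (-39 + 2*R)/4 = -3 + (-39/4 + R/2) = -51/4 + R/2)
N(-190, -110) + 28571 = (-51/4 + (1/2)*(-110)) + 28571 = (-51/4 - 55) + 28571 = -271/4 + 28571 = 114013/4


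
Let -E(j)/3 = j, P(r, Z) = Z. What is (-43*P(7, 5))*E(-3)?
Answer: -1935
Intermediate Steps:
E(j) = -3*j
(-43*P(7, 5))*E(-3) = (-43*5)*(-3*(-3)) = -215*9 = -1935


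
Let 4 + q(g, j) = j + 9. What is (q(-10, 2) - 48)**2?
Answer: 1681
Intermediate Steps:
q(g, j) = 5 + j (q(g, j) = -4 + (j + 9) = -4 + (9 + j) = 5 + j)
(q(-10, 2) - 48)**2 = ((5 + 2) - 48)**2 = (7 - 48)**2 = (-41)**2 = 1681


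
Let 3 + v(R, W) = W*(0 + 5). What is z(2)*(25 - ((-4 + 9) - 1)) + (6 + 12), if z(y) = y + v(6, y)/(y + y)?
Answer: 387/4 ≈ 96.750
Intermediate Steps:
v(R, W) = -3 + 5*W (v(R, W) = -3 + W*(0 + 5) = -3 + W*5 = -3 + 5*W)
z(y) = y + (-3 + 5*y)/(2*y) (z(y) = y + (-3 + 5*y)/(y + y) = y + (-3 + 5*y)/((2*y)) = y + (1/(2*y))*(-3 + 5*y) = y + (-3 + 5*y)/(2*y))
z(2)*(25 - ((-4 + 9) - 1)) + (6 + 12) = (5/2 + 2 - 3/2/2)*(25 - ((-4 + 9) - 1)) + (6 + 12) = (5/2 + 2 - 3/2*½)*(25 - (5 - 1)) + 18 = (5/2 + 2 - ¾)*(25 - 1*4) + 18 = 15*(25 - 4)/4 + 18 = (15/4)*21 + 18 = 315/4 + 18 = 387/4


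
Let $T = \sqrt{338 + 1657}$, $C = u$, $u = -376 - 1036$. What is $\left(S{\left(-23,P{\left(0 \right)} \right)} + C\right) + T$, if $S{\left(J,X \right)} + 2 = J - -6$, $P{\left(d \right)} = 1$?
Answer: $-1431 + \sqrt{1995} \approx -1386.3$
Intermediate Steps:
$S{\left(J,X \right)} = 4 + J$ ($S{\left(J,X \right)} = -2 + \left(J - -6\right) = -2 + \left(J + 6\right) = -2 + \left(6 + J\right) = 4 + J$)
$u = -1412$ ($u = -376 - 1036 = -1412$)
$C = -1412$
$T = \sqrt{1995} \approx 44.665$
$\left(S{\left(-23,P{\left(0 \right)} \right)} + C\right) + T = \left(\left(4 - 23\right) - 1412\right) + \sqrt{1995} = \left(-19 - 1412\right) + \sqrt{1995} = -1431 + \sqrt{1995}$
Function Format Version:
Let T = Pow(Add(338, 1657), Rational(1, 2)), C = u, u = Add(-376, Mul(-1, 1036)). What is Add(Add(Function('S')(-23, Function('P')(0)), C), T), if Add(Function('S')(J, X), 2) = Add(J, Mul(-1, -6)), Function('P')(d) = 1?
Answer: Add(-1431, Pow(1995, Rational(1, 2))) ≈ -1386.3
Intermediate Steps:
Function('S')(J, X) = Add(4, J) (Function('S')(J, X) = Add(-2, Add(J, Mul(-1, -6))) = Add(-2, Add(J, 6)) = Add(-2, Add(6, J)) = Add(4, J))
u = -1412 (u = Add(-376, -1036) = -1412)
C = -1412
T = Pow(1995, Rational(1, 2)) ≈ 44.665
Add(Add(Function('S')(-23, Function('P')(0)), C), T) = Add(Add(Add(4, -23), -1412), Pow(1995, Rational(1, 2))) = Add(Add(-19, -1412), Pow(1995, Rational(1, 2))) = Add(-1431, Pow(1995, Rational(1, 2)))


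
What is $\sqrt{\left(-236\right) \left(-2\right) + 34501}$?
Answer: $\sqrt{34973} \approx 187.01$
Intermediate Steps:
$\sqrt{\left(-236\right) \left(-2\right) + 34501} = \sqrt{472 + 34501} = \sqrt{34973}$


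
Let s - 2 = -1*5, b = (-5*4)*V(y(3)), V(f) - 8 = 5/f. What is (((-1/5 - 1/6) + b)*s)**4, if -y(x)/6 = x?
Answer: 37685870241423121/810000 ≈ 4.6526e+10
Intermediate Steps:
y(x) = -6*x
V(f) = 8 + 5/f
b = -1390/9 (b = (-5*4)*(8 + 5/((-6*3))) = -20*(8 + 5/(-18)) = -20*(8 + 5*(-1/18)) = -20*(8 - 5/18) = -20*139/18 = -1390/9 ≈ -154.44)
s = -3 (s = 2 - 1*5 = 2 - 5 = -3)
(((-1/5 - 1/6) + b)*s)**4 = (((-1/5 - 1/6) - 1390/9)*(-3))**4 = ((-11/30 - 1390/9)*(-3))**4 = (-13933/90*(-3))**4 = (13933/30)**4 = 37685870241423121/810000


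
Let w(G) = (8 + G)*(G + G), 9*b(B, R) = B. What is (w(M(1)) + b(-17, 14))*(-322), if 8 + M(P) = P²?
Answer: 46046/9 ≈ 5116.2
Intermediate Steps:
b(B, R) = B/9
M(P) = -8 + P²
w(G) = 2*G*(8 + G) (w(G) = (8 + G)*(2*G) = 2*G*(8 + G))
(w(M(1)) + b(-17, 14))*(-322) = (2*(-8 + 1²)*(8 + (-8 + 1²)) + (⅑)*(-17))*(-322) = (2*(-8 + 1)*(8 + (-8 + 1)) - 17/9)*(-322) = (2*(-7)*(8 - 7) - 17/9)*(-322) = (2*(-7)*1 - 17/9)*(-322) = (-14 - 17/9)*(-322) = -143/9*(-322) = 46046/9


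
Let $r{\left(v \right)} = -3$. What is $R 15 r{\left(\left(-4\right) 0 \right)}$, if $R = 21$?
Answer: $-945$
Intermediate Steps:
$R 15 r{\left(\left(-4\right) 0 \right)} = 21 \cdot 15 \left(-3\right) = 315 \left(-3\right) = -945$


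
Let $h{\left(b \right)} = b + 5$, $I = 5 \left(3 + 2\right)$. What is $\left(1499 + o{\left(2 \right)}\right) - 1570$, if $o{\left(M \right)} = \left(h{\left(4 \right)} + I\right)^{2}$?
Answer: $1085$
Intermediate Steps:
$I = 25$ ($I = 5 \cdot 5 = 25$)
$h{\left(b \right)} = 5 + b$
$o{\left(M \right)} = 1156$ ($o{\left(M \right)} = \left(\left(5 + 4\right) + 25\right)^{2} = \left(9 + 25\right)^{2} = 34^{2} = 1156$)
$\left(1499 + o{\left(2 \right)}\right) - 1570 = \left(1499 + 1156\right) - 1570 = 2655 - 1570 = 1085$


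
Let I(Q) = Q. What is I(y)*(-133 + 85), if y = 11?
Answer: -528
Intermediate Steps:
I(y)*(-133 + 85) = 11*(-133 + 85) = 11*(-48) = -528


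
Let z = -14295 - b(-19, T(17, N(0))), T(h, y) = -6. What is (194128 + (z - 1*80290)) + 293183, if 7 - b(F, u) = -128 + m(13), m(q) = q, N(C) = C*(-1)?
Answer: 392604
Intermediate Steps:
N(C) = -C
b(F, u) = 122 (b(F, u) = 7 - (-128 + 13) = 7 - 1*(-115) = 7 + 115 = 122)
z = -14417 (z = -14295 - 1*122 = -14295 - 122 = -14417)
(194128 + (z - 1*80290)) + 293183 = (194128 + (-14417 - 1*80290)) + 293183 = (194128 + (-14417 - 80290)) + 293183 = (194128 - 94707) + 293183 = 99421 + 293183 = 392604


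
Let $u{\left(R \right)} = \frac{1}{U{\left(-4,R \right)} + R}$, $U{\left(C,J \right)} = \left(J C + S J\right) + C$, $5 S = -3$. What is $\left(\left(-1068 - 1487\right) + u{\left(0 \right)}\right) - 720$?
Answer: $- \frac{13101}{4} \approx -3275.3$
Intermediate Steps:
$S = - \frac{3}{5}$ ($S = \frac{1}{5} \left(-3\right) = - \frac{3}{5} \approx -0.6$)
$U{\left(C,J \right)} = C - \frac{3 J}{5} + C J$ ($U{\left(C,J \right)} = \left(J C - \frac{3 J}{5}\right) + C = \left(C J - \frac{3 J}{5}\right) + C = \left(- \frac{3 J}{5} + C J\right) + C = C - \frac{3 J}{5} + C J$)
$u{\left(R \right)} = \frac{1}{-4 - \frac{18 R}{5}}$ ($u{\left(R \right)} = \frac{1}{\left(-4 - \frac{3 R}{5} - 4 R\right) + R} = \frac{1}{\left(-4 - \frac{23 R}{5}\right) + R} = \frac{1}{-4 - \frac{18 R}{5}}$)
$\left(\left(-1068 - 1487\right) + u{\left(0 \right)}\right) - 720 = \left(\left(-1068 - 1487\right) - \frac{5}{20 + 18 \cdot 0}\right) - 720 = \left(-2555 - \frac{5}{20 + 0}\right) - 720 = \left(-2555 - \frac{5}{20}\right) - 720 = \left(-2555 - \frac{1}{4}\right) - 720 = - \frac{10221}{4} - 720 = - \frac{13101}{4}$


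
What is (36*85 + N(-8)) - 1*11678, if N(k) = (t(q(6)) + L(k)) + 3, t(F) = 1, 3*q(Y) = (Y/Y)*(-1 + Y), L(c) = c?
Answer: -8622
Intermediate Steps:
q(Y) = -1/3 + Y/3 (q(Y) = ((Y/Y)*(-1 + Y))/3 = (1*(-1 + Y))/3 = (-1 + Y)/3 = -1/3 + Y/3)
N(k) = 4 + k (N(k) = (1 + k) + 3 = 4 + k)
(36*85 + N(-8)) - 1*11678 = (36*85 + (4 - 8)) - 1*11678 = (3060 - 4) - 11678 = 3056 - 11678 = -8622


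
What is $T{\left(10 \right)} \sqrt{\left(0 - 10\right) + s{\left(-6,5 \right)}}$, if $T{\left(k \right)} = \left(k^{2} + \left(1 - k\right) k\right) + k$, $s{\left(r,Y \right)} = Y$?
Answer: $20 i \sqrt{5} \approx 44.721 i$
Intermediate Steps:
$T{\left(k \right)} = k + k^{2} + k \left(1 - k\right)$ ($T{\left(k \right)} = \left(k^{2} + k \left(1 - k\right)\right) + k = k + k^{2} + k \left(1 - k\right)$)
$T{\left(10 \right)} \sqrt{\left(0 - 10\right) + s{\left(-6,5 \right)}} = 2 \cdot 10 \sqrt{\left(0 - 10\right) + 5} = 20 \sqrt{\left(0 - 10\right) + 5} = 20 \sqrt{-10 + 5} = 20 \sqrt{-5} = 20 i \sqrt{5}$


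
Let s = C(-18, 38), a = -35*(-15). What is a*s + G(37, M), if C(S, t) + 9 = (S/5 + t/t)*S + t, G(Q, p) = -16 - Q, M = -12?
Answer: 39742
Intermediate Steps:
a = 525
C(S, t) = -9 + t + S*(1 + S/5) (C(S, t) = -9 + ((S/5 + t/t)*S + t) = -9 + ((S*(⅕) + 1)*S + t) = -9 + ((S/5 + 1)*S + t) = -9 + ((1 + S/5)*S + t) = -9 + (S*(1 + S/5) + t) = -9 + (t + S*(1 + S/5)) = -9 + t + S*(1 + S/5))
s = 379/5 (s = -9 - 18 + 38 + (⅕)*(-18)² = -9 - 18 + 38 + (⅕)*324 = -9 - 18 + 38 + 324/5 = 379/5 ≈ 75.800)
a*s + G(37, M) = 525*(379/5) + (-16 - 1*37) = 39795 + (-16 - 37) = 39795 - 53 = 39742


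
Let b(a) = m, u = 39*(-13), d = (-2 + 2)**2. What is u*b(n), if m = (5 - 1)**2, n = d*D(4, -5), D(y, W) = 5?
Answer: -8112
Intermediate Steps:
d = 0 (d = 0**2 = 0)
n = 0 (n = 0*5 = 0)
u = -507
m = 16 (m = 4**2 = 16)
b(a) = 16
u*b(n) = -507*16 = -8112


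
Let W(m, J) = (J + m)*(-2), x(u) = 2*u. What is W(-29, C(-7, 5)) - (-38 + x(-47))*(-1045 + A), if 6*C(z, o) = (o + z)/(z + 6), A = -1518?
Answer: -1014776/3 ≈ -3.3826e+5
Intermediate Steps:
C(z, o) = (o + z)/(6*(6 + z)) (C(z, o) = ((o + z)/(z + 6))/6 = ((o + z)/(6 + z))/6 = (o + z)/(6*(6 + z)))
W(m, J) = -2*J - 2*m
W(-29, C(-7, 5)) - (-38 + x(-47))*(-1045 + A) = (-(5 - 7)/(3*(6 - 7)) - 2*(-29)) - (-38 + 2*(-47))*(-1045 - 1518) = (-(-2)/(3*(-1)) + 58) - (-38 - 94)*(-2563) = (-(-1)*(-2)/3 + 58) - (-132)*(-2563) = (-2*1/3 + 58) - 1*338316 = (-2/3 + 58) - 338316 = 172/3 - 338316 = -1014776/3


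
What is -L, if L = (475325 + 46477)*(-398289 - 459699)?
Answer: 447699854376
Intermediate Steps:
L = -447699854376 (L = 521802*(-857988) = -447699854376)
-L = -1*(-447699854376) = 447699854376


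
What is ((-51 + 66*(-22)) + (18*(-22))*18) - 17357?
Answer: -25988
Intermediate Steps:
((-51 + 66*(-22)) + (18*(-22))*18) - 17357 = ((-51 - 1452) - 396*18) - 17357 = (-1503 - 7128) - 17357 = -8631 - 17357 = -25988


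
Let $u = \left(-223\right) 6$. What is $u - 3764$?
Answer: $-5102$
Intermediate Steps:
$u = -1338$
$u - 3764 = -1338 - 3764 = -5102$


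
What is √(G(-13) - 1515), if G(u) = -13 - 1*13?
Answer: I*√1541 ≈ 39.256*I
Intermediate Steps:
G(u) = -26 (G(u) = -13 - 13 = -26)
√(G(-13) - 1515) = √(-26 - 1515) = √(-1541) = I*√1541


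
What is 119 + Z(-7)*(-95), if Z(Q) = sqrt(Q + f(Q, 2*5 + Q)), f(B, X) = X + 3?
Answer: 119 - 95*I ≈ 119.0 - 95.0*I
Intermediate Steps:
f(B, X) = 3 + X
Z(Q) = sqrt(13 + 2*Q) (Z(Q) = sqrt(Q + (3 + (2*5 + Q))) = sqrt(Q + (3 + (10 + Q))) = sqrt(Q + (13 + Q)) = sqrt(13 + 2*Q))
119 + Z(-7)*(-95) = 119 + sqrt(13 + 2*(-7))*(-95) = 119 + sqrt(13 - 14)*(-95) = 119 + sqrt(-1)*(-95) = 119 + I*(-95) = 119 - 95*I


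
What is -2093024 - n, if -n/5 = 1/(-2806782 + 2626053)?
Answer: -378270134501/180729 ≈ -2.0930e+6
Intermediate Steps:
n = 5/180729 (n = -5/(-2806782 + 2626053) = -5/(-180729) = -5*(-1/180729) = 5/180729 ≈ 2.7666e-5)
-2093024 - n = -2093024 - 1*5/180729 = -2093024 - 5/180729 = -378270134501/180729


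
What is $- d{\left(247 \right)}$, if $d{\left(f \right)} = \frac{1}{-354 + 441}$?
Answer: $- \frac{1}{87} \approx -0.011494$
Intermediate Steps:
$d{\left(f \right)} = \frac{1}{87}$
$- d{\left(247 \right)} = \left(-1\right) \frac{1}{87} = - \frac{1}{87}$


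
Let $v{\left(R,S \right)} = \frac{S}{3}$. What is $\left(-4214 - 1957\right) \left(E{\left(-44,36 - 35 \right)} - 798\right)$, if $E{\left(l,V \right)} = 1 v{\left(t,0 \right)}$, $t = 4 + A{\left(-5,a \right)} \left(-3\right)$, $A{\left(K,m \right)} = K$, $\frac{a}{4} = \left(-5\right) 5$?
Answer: $4924458$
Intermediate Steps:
$a = -100$ ($a = 4 \left(\left(-5\right) 5\right) = 4 \left(-25\right) = -100$)
$t = 19$ ($t = 4 - -15 = 4 + 15 = 19$)
$v{\left(R,S \right)} = \frac{S}{3}$ ($v{\left(R,S \right)} = S \frac{1}{3} = \frac{S}{3}$)
$E{\left(l,V \right)} = 0$ ($E{\left(l,V \right)} = 1 \cdot \frac{1}{3} \cdot 0 = 1 \cdot 0 = 0$)
$\left(-4214 - 1957\right) \left(E{\left(-44,36 - 35 \right)} - 798\right) = \left(-4214 - 1957\right) \left(0 - 798\right) = \left(-6171\right) \left(-798\right) = 4924458$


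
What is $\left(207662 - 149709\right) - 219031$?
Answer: $-161078$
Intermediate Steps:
$\left(207662 - 149709\right) - 219031 = 57953 - 219031 = -161078$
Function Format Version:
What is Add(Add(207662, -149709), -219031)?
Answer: -161078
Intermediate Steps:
Add(Add(207662, -149709), -219031) = Add(57953, -219031) = -161078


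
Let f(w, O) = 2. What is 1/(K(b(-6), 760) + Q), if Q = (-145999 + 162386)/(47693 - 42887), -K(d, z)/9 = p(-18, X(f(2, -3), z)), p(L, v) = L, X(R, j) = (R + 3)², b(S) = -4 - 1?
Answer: 4806/794959 ≈ 0.0060456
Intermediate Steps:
b(S) = -5
X(R, j) = (3 + R)²
K(d, z) = 162 (K(d, z) = -9*(-18) = 162)
Q = 16387/4806 ≈ 3.4097
1/(K(b(-6), 760) + Q) = 1/(162 + 16387/4806) = 1/(794959/4806) = 4806/794959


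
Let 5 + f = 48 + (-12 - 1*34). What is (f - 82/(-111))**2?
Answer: 63001/12321 ≈ 5.1133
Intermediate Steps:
f = -3 (f = -5 + (48 + (-12 - 1*34)) = -5 + (48 + (-12 - 34)) = -5 + (48 - 46) = -5 + 2 = -3)
(f - 82/(-111))**2 = (-3 - 82/(-111))**2 = (-3 - 82*(-1/111))**2 = (-3 + 82/111)**2 = (-251/111)**2 = 63001/12321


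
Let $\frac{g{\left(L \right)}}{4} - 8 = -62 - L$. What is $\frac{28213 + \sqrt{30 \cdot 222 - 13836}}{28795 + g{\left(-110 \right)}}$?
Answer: $\frac{28213}{29019} + \frac{2 i \sqrt{1794}}{29019} \approx 0.97223 + 0.0029192 i$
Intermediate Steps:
$g{\left(L \right)} = -216 - 4 L$ ($g{\left(L \right)} = 32 + 4 \left(-62 - L\right) = 32 - \left(248 + 4 L\right) = -216 - 4 L$)
$\frac{28213 + \sqrt{30 \cdot 222 - 13836}}{28795 + g{\left(-110 \right)}} = \frac{28213 + \sqrt{30 \cdot 222 - 13836}}{28795 - -224} = \frac{28213 + \sqrt{6660 - 13836}}{28795 + \left(-216 + 440\right)} = \frac{28213 + \sqrt{-7176}}{28795 + 224} = \frac{28213 + 2 i \sqrt{1794}}{29019} = \left(28213 + 2 i \sqrt{1794}\right) \frac{1}{29019} = \frac{28213}{29019} + \frac{2 i \sqrt{1794}}{29019}$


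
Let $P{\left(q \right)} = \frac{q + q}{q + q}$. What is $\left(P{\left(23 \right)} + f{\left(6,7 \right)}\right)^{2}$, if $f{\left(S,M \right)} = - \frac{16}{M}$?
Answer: $\frac{81}{49} \approx 1.6531$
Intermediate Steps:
$P{\left(q \right)} = 1$ ($P{\left(q \right)} = \frac{2 q}{2 q} = 2 q \frac{1}{2 q} = 1$)
$\left(P{\left(23 \right)} + f{\left(6,7 \right)}\right)^{2} = \left(1 - \frac{16}{7}\right)^{2} = \left(- \frac{9}{7}\right)^{2} = \frac{81}{49}$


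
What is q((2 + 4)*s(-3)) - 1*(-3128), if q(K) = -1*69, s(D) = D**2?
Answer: 3059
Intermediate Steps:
q(K) = -69
q((2 + 4)*s(-3)) - 1*(-3128) = -69 - 1*(-3128) = -69 + 3128 = 3059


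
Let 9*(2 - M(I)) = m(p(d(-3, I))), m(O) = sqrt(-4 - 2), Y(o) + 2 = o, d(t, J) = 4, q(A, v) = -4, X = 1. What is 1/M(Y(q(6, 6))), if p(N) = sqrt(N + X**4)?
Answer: 27/55 + 3*I*sqrt(6)/110 ≈ 0.49091 + 0.066804*I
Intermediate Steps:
Y(o) = -2 + o
p(N) = sqrt(1 + N) (p(N) = sqrt(N + 1**4) = sqrt(N + 1) = sqrt(1 + N))
m(O) = I*sqrt(6) (m(O) = sqrt(-6) = I*sqrt(6))
M(I) = 2 - I*sqrt(6)/9
1/M(Y(q(6, 6))) = 1/(2 - I*sqrt(6)/9)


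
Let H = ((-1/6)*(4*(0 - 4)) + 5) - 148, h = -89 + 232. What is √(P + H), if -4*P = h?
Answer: I*√6339/6 ≈ 13.27*I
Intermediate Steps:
h = 143
P = -143/4 (P = -¼*143 = -143/4 ≈ -35.750)
H = -421/3 (H = ((-1*⅙)*(4*(-4)) + 5) - 148 = (-⅙*(-16) + 5) - 148 = (8/3 + 5) - 148 = 23/3 - 148 = -421/3 ≈ -140.33)
√(P + H) = √(-143/4 - 421/3) = √(-2113/12) = I*√6339/6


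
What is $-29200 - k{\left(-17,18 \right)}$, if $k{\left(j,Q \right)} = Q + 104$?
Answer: $-29322$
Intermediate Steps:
$k{\left(j,Q \right)} = 104 + Q$
$-29200 - k{\left(-17,18 \right)} = -29200 - \left(104 + 18\right) = -29200 - 122 = -29322$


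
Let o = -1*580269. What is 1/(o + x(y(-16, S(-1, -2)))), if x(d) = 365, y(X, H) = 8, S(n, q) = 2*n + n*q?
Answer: -1/579904 ≈ -1.7244e-6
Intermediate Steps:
o = -580269
1/(o + x(y(-16, S(-1, -2)))) = 1/(-580269 + 365) = 1/(-579904) = -1/579904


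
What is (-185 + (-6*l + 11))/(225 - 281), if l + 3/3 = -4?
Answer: 18/7 ≈ 2.5714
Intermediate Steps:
l = -5 (l = -1 - 4 = -5)
(-185 + (-6*l + 11))/(225 - 281) = (-185 + (-6*(-5) + 11))/(225 - 281) = (-185 + (30 + 11))/(-56) = (-185 + 41)*(-1/56) = -144*(-1/56) = 18/7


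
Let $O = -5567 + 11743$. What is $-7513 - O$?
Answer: $-13689$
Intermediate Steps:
$O = 6176$
$-7513 - O = -7513 - 6176 = -13689$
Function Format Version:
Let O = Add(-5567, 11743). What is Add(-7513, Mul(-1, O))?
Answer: -13689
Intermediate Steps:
O = 6176
Add(-7513, Mul(-1, O)) = Add(-7513, Mul(-1, 6176)) = Add(-7513, -6176) = -13689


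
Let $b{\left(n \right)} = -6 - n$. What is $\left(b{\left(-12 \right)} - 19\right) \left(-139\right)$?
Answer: $1807$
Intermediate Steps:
$\left(b{\left(-12 \right)} - 19\right) \left(-139\right) = \left(\left(-6 - -12\right) - 19\right) \left(-139\right) = \left(\left(-6 + 12\right) - 19\right) \left(-139\right) = \left(6 - 19\right) \left(-139\right) = \left(-13\right) \left(-139\right) = 1807$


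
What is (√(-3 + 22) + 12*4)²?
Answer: (48 + √19)² ≈ 2741.5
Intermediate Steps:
(√(-3 + 22) + 12*4)² = (√19 + 48)² = (48 + √19)²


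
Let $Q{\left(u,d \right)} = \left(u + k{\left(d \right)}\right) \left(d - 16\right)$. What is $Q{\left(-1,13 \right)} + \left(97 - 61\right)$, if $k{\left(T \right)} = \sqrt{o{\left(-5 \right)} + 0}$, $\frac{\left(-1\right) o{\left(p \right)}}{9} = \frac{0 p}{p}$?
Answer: $39$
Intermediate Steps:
$o{\left(p \right)} = 0$ ($o{\left(p \right)} = - 9 \frac{0 p}{p} = - 9 \frac{0}{p} = \left(-9\right) 0 = 0$)
$k{\left(T \right)} = 0$ ($k{\left(T \right)} = \sqrt{0 + 0} = \sqrt{0} = 0$)
$Q{\left(u,d \right)} = u \left(-16 + d\right)$ ($Q{\left(u,d \right)} = \left(u + 0\right) \left(d - 16\right) = u \left(-16 + d\right)$)
$Q{\left(-1,13 \right)} + \left(97 - 61\right) = - (-16 + 13) + \left(97 - 61\right) = \left(-1\right) \left(-3\right) + \left(97 - 61\right) = 3 + 36 = 39$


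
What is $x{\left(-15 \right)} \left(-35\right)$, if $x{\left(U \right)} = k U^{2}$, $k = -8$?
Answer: $63000$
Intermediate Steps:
$x{\left(U \right)} = - 8 U^{2}$
$x{\left(-15 \right)} \left(-35\right) = - 8 \left(-15\right)^{2} \left(-35\right) = \left(-8\right) 225 \left(-35\right) = \left(-1800\right) \left(-35\right) = 63000$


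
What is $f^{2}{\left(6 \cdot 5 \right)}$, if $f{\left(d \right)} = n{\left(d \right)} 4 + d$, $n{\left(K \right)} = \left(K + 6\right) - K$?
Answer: $2916$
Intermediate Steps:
$n{\left(K \right)} = 6$ ($n{\left(K \right)} = \left(6 + K\right) - K = 6$)
$f{\left(d \right)} = 24 + d$ ($f{\left(d \right)} = 6 \cdot 4 + d = 24 + d$)
$f^{2}{\left(6 \cdot 5 \right)} = \left(24 + 6 \cdot 5\right)^{2} = \left(24 + 30\right)^{2} = 54^{2} = 2916$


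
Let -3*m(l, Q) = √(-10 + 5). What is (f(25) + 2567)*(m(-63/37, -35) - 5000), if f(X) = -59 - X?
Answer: -12415000 - 2483*I*√5/3 ≈ -1.2415e+7 - 1850.7*I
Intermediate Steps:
m(l, Q) = -I*√5/3 (m(l, Q) = -√(-10 + 5)/3 = -I*√5/3)
(f(25) + 2567)*(m(-63/37, -35) - 5000) = ((-59 - 1*25) + 2567)*(-I*√5/3 - 5000) = ((-59 - 25) + 2567)*(-5000 - I*√5/3) = (-84 + 2567)*(-5000 - I*√5/3) = 2483*(-5000 - I*√5/3) = -12415000 - 2483*I*√5/3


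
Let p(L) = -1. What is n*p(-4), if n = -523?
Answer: 523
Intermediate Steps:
n*p(-4) = -523*(-1) = 523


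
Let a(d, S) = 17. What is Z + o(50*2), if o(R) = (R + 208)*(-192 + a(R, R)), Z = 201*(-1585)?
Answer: -372485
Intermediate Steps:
Z = -318585
o(R) = -36400 - 175*R (o(R) = (R + 208)*(-192 + 17) = (208 + R)*(-175) = -36400 - 175*R)
Z + o(50*2) = -318585 + (-36400 - 8750*2) = -318585 + (-36400 - 175*100) = -318585 + (-36400 - 17500) = -318585 - 53900 = -372485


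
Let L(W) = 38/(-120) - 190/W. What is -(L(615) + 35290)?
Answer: -28937287/820 ≈ -35289.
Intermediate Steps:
L(W) = -19/60 - 190/W (L(W) = 38*(-1/120) - 190/W = -19/60 - 190/W)
-(L(615) + 35290) = -((-19/60 - 190/615) + 35290) = -((-19/60 - 190*1/615) + 35290) = -((-19/60 - 38/123) + 35290) = -(-513/820 + 35290) = -1*28937287/820 = -28937287/820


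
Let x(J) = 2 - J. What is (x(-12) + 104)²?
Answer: 13924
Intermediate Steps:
(x(-12) + 104)² = ((2 - 1*(-12)) + 104)² = ((2 + 12) + 104)² = (14 + 104)² = 118² = 13924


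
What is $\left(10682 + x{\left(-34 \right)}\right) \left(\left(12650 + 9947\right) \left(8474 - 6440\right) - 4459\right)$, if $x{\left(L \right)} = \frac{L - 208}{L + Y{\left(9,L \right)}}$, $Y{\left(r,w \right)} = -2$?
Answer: $\frac{8842150350083}{18} \approx 4.9123 \cdot 10^{11}$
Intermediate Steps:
$x{\left(L \right)} = \frac{-208 + L}{-2 + L}$ ($x{\left(L \right)} = \frac{L - 208}{L - 2} = \frac{-208 + L}{-2 + L}$)
$\left(10682 + x{\left(-34 \right)}\right) \left(\left(12650 + 9947\right) \left(8474 - 6440\right) - 4459\right) = \left(10682 + \frac{-208 - 34}{-2 - 34}\right) \left(\left(12650 + 9947\right) \left(8474 - 6440\right) - 4459\right) = \left(10682 + \frac{1}{-36} \left(-242\right)\right) \left(22597 \cdot 2034 - 4459\right) = \left(10682 - - \frac{121}{18}\right) \left(45962298 - 4459\right) = \left(10682 + \frac{121}{18}\right) 45957839 = \frac{192397}{18} \cdot 45957839 = \frac{8842150350083}{18}$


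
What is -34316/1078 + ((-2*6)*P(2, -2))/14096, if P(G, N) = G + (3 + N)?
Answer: -60469643/1899436 ≈ -31.836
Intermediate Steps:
P(G, N) = 3 + G + N
-34316/1078 + ((-2*6)*P(2, -2))/14096 = -34316/1078 + ((-2*6)*(3 + 2 - 2))/14096 = -34316*1/1078 - 12*3*(1/14096) = -17158/539 - 36*1/14096 = -17158/539 - 9/3524 = -60469643/1899436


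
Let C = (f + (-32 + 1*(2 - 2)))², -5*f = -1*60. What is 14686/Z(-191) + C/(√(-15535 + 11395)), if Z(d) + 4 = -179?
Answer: -14686/183 - 40*I*√115/69 ≈ -80.251 - 6.2167*I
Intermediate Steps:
Z(d) = -183 (Z(d) = -4 - 179 = -183)
f = 12 (f = -(-1)*60/5 = -⅕*(-60) = 12)
C = 400 (C = (12 + (-32 + 1*(2 - 2)))² = (12 + (-32 + 1*0))² = (12 + (-32 + 0))² = (12 - 32)² = (-20)² = 400)
14686/Z(-191) + C/(√(-15535 + 11395)) = 14686/(-183) + 400/(√(-15535 + 11395)) = 14686*(-1/183) + 400/(√(-4140)) = -14686/183 + 400/((6*I*√115)) = -14686/183 + 400*(-I*√115/690) = -14686/183 - 40*I*√115/69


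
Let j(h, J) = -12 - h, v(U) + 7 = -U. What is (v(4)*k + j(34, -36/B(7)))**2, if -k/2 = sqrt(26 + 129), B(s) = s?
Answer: 77136 - 2024*sqrt(155) ≈ 51937.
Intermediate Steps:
k = -2*sqrt(155) (k = -2*sqrt(26 + 129) = -2*sqrt(155) ≈ -24.900)
v(U) = -7 - U
(v(4)*k + j(34, -36/B(7)))**2 = ((-7 - 1*4)*(-2*sqrt(155)) + (-12 - 1*34))**2 = ((-7 - 4)*(-2*sqrt(155)) + (-12 - 34))**2 = (-(-22)*sqrt(155) - 46)**2 = (22*sqrt(155) - 46)**2 = (-46 + 22*sqrt(155))**2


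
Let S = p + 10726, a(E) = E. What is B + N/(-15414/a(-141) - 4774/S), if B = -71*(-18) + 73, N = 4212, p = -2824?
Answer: 28056209963/20188049 ≈ 1389.7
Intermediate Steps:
S = 7902 (S = -2824 + 10726 = 7902)
B = 1351 (B = 1278 + 73 = 1351)
B + N/(-15414/a(-141) - 4774/S) = 1351 + 4212/(-15414/(-141) - 4774/7902) = 1351 + 4212/(-15414*(-1/141) - 4774*1/7902) = 1351 + 4212/(5138/47 - 2387/3951) = 1351 + 4212/(20188049/185697) = 1351 + 4212*(185697/20188049) = 1351 + 782155764/20188049 = 28056209963/20188049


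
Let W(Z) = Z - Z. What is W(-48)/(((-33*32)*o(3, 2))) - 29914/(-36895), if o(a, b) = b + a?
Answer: 29914/36895 ≈ 0.81079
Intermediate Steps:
o(a, b) = a + b
W(Z) = 0
W(-48)/(((-33*32)*o(3, 2))) - 29914/(-36895) = 0/(((-33*32)*(3 + 2))) - 29914/(-36895) = 0/((-1056*5)) - 29914*(-1/36895) = 0/(-5280) + 29914/36895 = 0*(-1/5280) + 29914/36895 = 0 + 29914/36895 = 29914/36895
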